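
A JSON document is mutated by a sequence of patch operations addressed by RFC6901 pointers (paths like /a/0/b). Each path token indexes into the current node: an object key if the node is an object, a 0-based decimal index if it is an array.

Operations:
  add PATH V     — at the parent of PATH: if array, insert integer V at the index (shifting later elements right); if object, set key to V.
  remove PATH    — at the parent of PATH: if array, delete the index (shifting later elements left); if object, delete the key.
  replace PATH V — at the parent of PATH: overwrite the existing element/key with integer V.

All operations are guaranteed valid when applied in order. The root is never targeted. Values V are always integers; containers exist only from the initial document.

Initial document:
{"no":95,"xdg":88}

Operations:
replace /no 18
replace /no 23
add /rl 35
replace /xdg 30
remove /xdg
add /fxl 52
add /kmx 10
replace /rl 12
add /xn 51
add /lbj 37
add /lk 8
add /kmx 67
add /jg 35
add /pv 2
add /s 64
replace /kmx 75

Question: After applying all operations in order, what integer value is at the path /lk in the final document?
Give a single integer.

After op 1 (replace /no 18): {"no":18,"xdg":88}
After op 2 (replace /no 23): {"no":23,"xdg":88}
After op 3 (add /rl 35): {"no":23,"rl":35,"xdg":88}
After op 4 (replace /xdg 30): {"no":23,"rl":35,"xdg":30}
After op 5 (remove /xdg): {"no":23,"rl":35}
After op 6 (add /fxl 52): {"fxl":52,"no":23,"rl":35}
After op 7 (add /kmx 10): {"fxl":52,"kmx":10,"no":23,"rl":35}
After op 8 (replace /rl 12): {"fxl":52,"kmx":10,"no":23,"rl":12}
After op 9 (add /xn 51): {"fxl":52,"kmx":10,"no":23,"rl":12,"xn":51}
After op 10 (add /lbj 37): {"fxl":52,"kmx":10,"lbj":37,"no":23,"rl":12,"xn":51}
After op 11 (add /lk 8): {"fxl":52,"kmx":10,"lbj":37,"lk":8,"no":23,"rl":12,"xn":51}
After op 12 (add /kmx 67): {"fxl":52,"kmx":67,"lbj":37,"lk":8,"no":23,"rl":12,"xn":51}
After op 13 (add /jg 35): {"fxl":52,"jg":35,"kmx":67,"lbj":37,"lk":8,"no":23,"rl":12,"xn":51}
After op 14 (add /pv 2): {"fxl":52,"jg":35,"kmx":67,"lbj":37,"lk":8,"no":23,"pv":2,"rl":12,"xn":51}
After op 15 (add /s 64): {"fxl":52,"jg":35,"kmx":67,"lbj":37,"lk":8,"no":23,"pv":2,"rl":12,"s":64,"xn":51}
After op 16 (replace /kmx 75): {"fxl":52,"jg":35,"kmx":75,"lbj":37,"lk":8,"no":23,"pv":2,"rl":12,"s":64,"xn":51}
Value at /lk: 8

Answer: 8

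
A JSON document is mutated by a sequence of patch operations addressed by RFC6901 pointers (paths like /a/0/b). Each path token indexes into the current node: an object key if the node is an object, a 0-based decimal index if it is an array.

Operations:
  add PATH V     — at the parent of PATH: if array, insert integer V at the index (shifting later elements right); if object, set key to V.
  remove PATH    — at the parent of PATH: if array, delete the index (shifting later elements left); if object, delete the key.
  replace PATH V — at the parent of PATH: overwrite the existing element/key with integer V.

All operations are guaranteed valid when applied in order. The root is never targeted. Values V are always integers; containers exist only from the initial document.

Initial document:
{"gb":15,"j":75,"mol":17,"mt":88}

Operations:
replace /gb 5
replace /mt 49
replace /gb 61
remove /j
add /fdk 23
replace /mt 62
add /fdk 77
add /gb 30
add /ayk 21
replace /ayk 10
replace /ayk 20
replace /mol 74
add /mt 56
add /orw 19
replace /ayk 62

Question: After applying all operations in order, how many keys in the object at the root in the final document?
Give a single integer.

Answer: 6

Derivation:
After op 1 (replace /gb 5): {"gb":5,"j":75,"mol":17,"mt":88}
After op 2 (replace /mt 49): {"gb":5,"j":75,"mol":17,"mt":49}
After op 3 (replace /gb 61): {"gb":61,"j":75,"mol":17,"mt":49}
After op 4 (remove /j): {"gb":61,"mol":17,"mt":49}
After op 5 (add /fdk 23): {"fdk":23,"gb":61,"mol":17,"mt":49}
After op 6 (replace /mt 62): {"fdk":23,"gb":61,"mol":17,"mt":62}
After op 7 (add /fdk 77): {"fdk":77,"gb":61,"mol":17,"mt":62}
After op 8 (add /gb 30): {"fdk":77,"gb":30,"mol":17,"mt":62}
After op 9 (add /ayk 21): {"ayk":21,"fdk":77,"gb":30,"mol":17,"mt":62}
After op 10 (replace /ayk 10): {"ayk":10,"fdk":77,"gb":30,"mol":17,"mt":62}
After op 11 (replace /ayk 20): {"ayk":20,"fdk":77,"gb":30,"mol":17,"mt":62}
After op 12 (replace /mol 74): {"ayk":20,"fdk":77,"gb":30,"mol":74,"mt":62}
After op 13 (add /mt 56): {"ayk":20,"fdk":77,"gb":30,"mol":74,"mt":56}
After op 14 (add /orw 19): {"ayk":20,"fdk":77,"gb":30,"mol":74,"mt":56,"orw":19}
After op 15 (replace /ayk 62): {"ayk":62,"fdk":77,"gb":30,"mol":74,"mt":56,"orw":19}
Size at the root: 6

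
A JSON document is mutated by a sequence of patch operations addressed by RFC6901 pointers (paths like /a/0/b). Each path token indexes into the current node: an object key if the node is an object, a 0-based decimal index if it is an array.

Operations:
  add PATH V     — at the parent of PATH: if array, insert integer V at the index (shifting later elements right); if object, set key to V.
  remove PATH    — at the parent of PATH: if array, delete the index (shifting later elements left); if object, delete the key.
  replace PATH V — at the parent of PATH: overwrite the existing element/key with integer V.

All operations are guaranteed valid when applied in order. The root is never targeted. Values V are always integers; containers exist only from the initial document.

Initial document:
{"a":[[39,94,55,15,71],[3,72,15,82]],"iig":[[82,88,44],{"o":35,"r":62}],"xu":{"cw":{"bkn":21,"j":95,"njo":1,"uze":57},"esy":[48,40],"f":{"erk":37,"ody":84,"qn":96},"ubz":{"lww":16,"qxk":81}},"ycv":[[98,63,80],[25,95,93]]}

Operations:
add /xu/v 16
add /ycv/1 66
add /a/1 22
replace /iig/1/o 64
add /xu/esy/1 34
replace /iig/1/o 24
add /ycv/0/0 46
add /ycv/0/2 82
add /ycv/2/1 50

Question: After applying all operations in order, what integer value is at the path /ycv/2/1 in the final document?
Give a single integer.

Answer: 50

Derivation:
After op 1 (add /xu/v 16): {"a":[[39,94,55,15,71],[3,72,15,82]],"iig":[[82,88,44],{"o":35,"r":62}],"xu":{"cw":{"bkn":21,"j":95,"njo":1,"uze":57},"esy":[48,40],"f":{"erk":37,"ody":84,"qn":96},"ubz":{"lww":16,"qxk":81},"v":16},"ycv":[[98,63,80],[25,95,93]]}
After op 2 (add /ycv/1 66): {"a":[[39,94,55,15,71],[3,72,15,82]],"iig":[[82,88,44],{"o":35,"r":62}],"xu":{"cw":{"bkn":21,"j":95,"njo":1,"uze":57},"esy":[48,40],"f":{"erk":37,"ody":84,"qn":96},"ubz":{"lww":16,"qxk":81},"v":16},"ycv":[[98,63,80],66,[25,95,93]]}
After op 3 (add /a/1 22): {"a":[[39,94,55,15,71],22,[3,72,15,82]],"iig":[[82,88,44],{"o":35,"r":62}],"xu":{"cw":{"bkn":21,"j":95,"njo":1,"uze":57},"esy":[48,40],"f":{"erk":37,"ody":84,"qn":96},"ubz":{"lww":16,"qxk":81},"v":16},"ycv":[[98,63,80],66,[25,95,93]]}
After op 4 (replace /iig/1/o 64): {"a":[[39,94,55,15,71],22,[3,72,15,82]],"iig":[[82,88,44],{"o":64,"r":62}],"xu":{"cw":{"bkn":21,"j":95,"njo":1,"uze":57},"esy":[48,40],"f":{"erk":37,"ody":84,"qn":96},"ubz":{"lww":16,"qxk":81},"v":16},"ycv":[[98,63,80],66,[25,95,93]]}
After op 5 (add /xu/esy/1 34): {"a":[[39,94,55,15,71],22,[3,72,15,82]],"iig":[[82,88,44],{"o":64,"r":62}],"xu":{"cw":{"bkn":21,"j":95,"njo":1,"uze":57},"esy":[48,34,40],"f":{"erk":37,"ody":84,"qn":96},"ubz":{"lww":16,"qxk":81},"v":16},"ycv":[[98,63,80],66,[25,95,93]]}
After op 6 (replace /iig/1/o 24): {"a":[[39,94,55,15,71],22,[3,72,15,82]],"iig":[[82,88,44],{"o":24,"r":62}],"xu":{"cw":{"bkn":21,"j":95,"njo":1,"uze":57},"esy":[48,34,40],"f":{"erk":37,"ody":84,"qn":96},"ubz":{"lww":16,"qxk":81},"v":16},"ycv":[[98,63,80],66,[25,95,93]]}
After op 7 (add /ycv/0/0 46): {"a":[[39,94,55,15,71],22,[3,72,15,82]],"iig":[[82,88,44],{"o":24,"r":62}],"xu":{"cw":{"bkn":21,"j":95,"njo":1,"uze":57},"esy":[48,34,40],"f":{"erk":37,"ody":84,"qn":96},"ubz":{"lww":16,"qxk":81},"v":16},"ycv":[[46,98,63,80],66,[25,95,93]]}
After op 8 (add /ycv/0/2 82): {"a":[[39,94,55,15,71],22,[3,72,15,82]],"iig":[[82,88,44],{"o":24,"r":62}],"xu":{"cw":{"bkn":21,"j":95,"njo":1,"uze":57},"esy":[48,34,40],"f":{"erk":37,"ody":84,"qn":96},"ubz":{"lww":16,"qxk":81},"v":16},"ycv":[[46,98,82,63,80],66,[25,95,93]]}
After op 9 (add /ycv/2/1 50): {"a":[[39,94,55,15,71],22,[3,72,15,82]],"iig":[[82,88,44],{"o":24,"r":62}],"xu":{"cw":{"bkn":21,"j":95,"njo":1,"uze":57},"esy":[48,34,40],"f":{"erk":37,"ody":84,"qn":96},"ubz":{"lww":16,"qxk":81},"v":16},"ycv":[[46,98,82,63,80],66,[25,50,95,93]]}
Value at /ycv/2/1: 50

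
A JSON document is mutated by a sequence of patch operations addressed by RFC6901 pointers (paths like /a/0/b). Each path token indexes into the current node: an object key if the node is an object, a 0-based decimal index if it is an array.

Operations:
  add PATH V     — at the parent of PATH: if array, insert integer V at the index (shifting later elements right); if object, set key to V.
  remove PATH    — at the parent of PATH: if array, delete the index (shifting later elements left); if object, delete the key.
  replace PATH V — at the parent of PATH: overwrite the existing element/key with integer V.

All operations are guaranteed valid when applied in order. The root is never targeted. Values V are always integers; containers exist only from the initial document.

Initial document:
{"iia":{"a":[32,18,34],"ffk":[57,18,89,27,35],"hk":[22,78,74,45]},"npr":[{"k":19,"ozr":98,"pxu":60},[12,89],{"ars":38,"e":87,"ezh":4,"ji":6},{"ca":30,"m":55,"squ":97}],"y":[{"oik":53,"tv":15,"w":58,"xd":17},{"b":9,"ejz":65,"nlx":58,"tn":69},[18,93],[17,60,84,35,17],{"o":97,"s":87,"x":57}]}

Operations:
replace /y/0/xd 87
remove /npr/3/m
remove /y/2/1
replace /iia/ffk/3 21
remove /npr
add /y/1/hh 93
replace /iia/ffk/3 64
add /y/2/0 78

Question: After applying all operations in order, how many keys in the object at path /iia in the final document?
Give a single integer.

Answer: 3

Derivation:
After op 1 (replace /y/0/xd 87): {"iia":{"a":[32,18,34],"ffk":[57,18,89,27,35],"hk":[22,78,74,45]},"npr":[{"k":19,"ozr":98,"pxu":60},[12,89],{"ars":38,"e":87,"ezh":4,"ji":6},{"ca":30,"m":55,"squ":97}],"y":[{"oik":53,"tv":15,"w":58,"xd":87},{"b":9,"ejz":65,"nlx":58,"tn":69},[18,93],[17,60,84,35,17],{"o":97,"s":87,"x":57}]}
After op 2 (remove /npr/3/m): {"iia":{"a":[32,18,34],"ffk":[57,18,89,27,35],"hk":[22,78,74,45]},"npr":[{"k":19,"ozr":98,"pxu":60},[12,89],{"ars":38,"e":87,"ezh":4,"ji":6},{"ca":30,"squ":97}],"y":[{"oik":53,"tv":15,"w":58,"xd":87},{"b":9,"ejz":65,"nlx":58,"tn":69},[18,93],[17,60,84,35,17],{"o":97,"s":87,"x":57}]}
After op 3 (remove /y/2/1): {"iia":{"a":[32,18,34],"ffk":[57,18,89,27,35],"hk":[22,78,74,45]},"npr":[{"k":19,"ozr":98,"pxu":60},[12,89],{"ars":38,"e":87,"ezh":4,"ji":6},{"ca":30,"squ":97}],"y":[{"oik":53,"tv":15,"w":58,"xd":87},{"b":9,"ejz":65,"nlx":58,"tn":69},[18],[17,60,84,35,17],{"o":97,"s":87,"x":57}]}
After op 4 (replace /iia/ffk/3 21): {"iia":{"a":[32,18,34],"ffk":[57,18,89,21,35],"hk":[22,78,74,45]},"npr":[{"k":19,"ozr":98,"pxu":60},[12,89],{"ars":38,"e":87,"ezh":4,"ji":6},{"ca":30,"squ":97}],"y":[{"oik":53,"tv":15,"w":58,"xd":87},{"b":9,"ejz":65,"nlx":58,"tn":69},[18],[17,60,84,35,17],{"o":97,"s":87,"x":57}]}
After op 5 (remove /npr): {"iia":{"a":[32,18,34],"ffk":[57,18,89,21,35],"hk":[22,78,74,45]},"y":[{"oik":53,"tv":15,"w":58,"xd":87},{"b":9,"ejz":65,"nlx":58,"tn":69},[18],[17,60,84,35,17],{"o":97,"s":87,"x":57}]}
After op 6 (add /y/1/hh 93): {"iia":{"a":[32,18,34],"ffk":[57,18,89,21,35],"hk":[22,78,74,45]},"y":[{"oik":53,"tv":15,"w":58,"xd":87},{"b":9,"ejz":65,"hh":93,"nlx":58,"tn":69},[18],[17,60,84,35,17],{"o":97,"s":87,"x":57}]}
After op 7 (replace /iia/ffk/3 64): {"iia":{"a":[32,18,34],"ffk":[57,18,89,64,35],"hk":[22,78,74,45]},"y":[{"oik":53,"tv":15,"w":58,"xd":87},{"b":9,"ejz":65,"hh":93,"nlx":58,"tn":69},[18],[17,60,84,35,17],{"o":97,"s":87,"x":57}]}
After op 8 (add /y/2/0 78): {"iia":{"a":[32,18,34],"ffk":[57,18,89,64,35],"hk":[22,78,74,45]},"y":[{"oik":53,"tv":15,"w":58,"xd":87},{"b":9,"ejz":65,"hh":93,"nlx":58,"tn":69},[78,18],[17,60,84,35,17],{"o":97,"s":87,"x":57}]}
Size at path /iia: 3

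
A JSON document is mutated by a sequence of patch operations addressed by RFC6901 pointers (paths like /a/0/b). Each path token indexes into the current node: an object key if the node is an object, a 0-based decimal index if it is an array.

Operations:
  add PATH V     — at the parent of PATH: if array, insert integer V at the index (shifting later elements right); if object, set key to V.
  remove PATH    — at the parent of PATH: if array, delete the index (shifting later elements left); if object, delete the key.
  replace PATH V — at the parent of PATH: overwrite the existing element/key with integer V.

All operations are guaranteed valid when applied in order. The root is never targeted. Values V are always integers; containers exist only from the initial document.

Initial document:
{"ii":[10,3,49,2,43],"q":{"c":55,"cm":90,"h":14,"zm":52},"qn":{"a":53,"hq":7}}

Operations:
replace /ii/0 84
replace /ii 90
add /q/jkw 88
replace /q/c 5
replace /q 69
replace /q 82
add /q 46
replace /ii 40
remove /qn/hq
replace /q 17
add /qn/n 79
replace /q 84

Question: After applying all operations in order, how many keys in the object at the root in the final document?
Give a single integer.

Answer: 3

Derivation:
After op 1 (replace /ii/0 84): {"ii":[84,3,49,2,43],"q":{"c":55,"cm":90,"h":14,"zm":52},"qn":{"a":53,"hq":7}}
After op 2 (replace /ii 90): {"ii":90,"q":{"c":55,"cm":90,"h":14,"zm":52},"qn":{"a":53,"hq":7}}
After op 3 (add /q/jkw 88): {"ii":90,"q":{"c":55,"cm":90,"h":14,"jkw":88,"zm":52},"qn":{"a":53,"hq":7}}
After op 4 (replace /q/c 5): {"ii":90,"q":{"c":5,"cm":90,"h":14,"jkw":88,"zm":52},"qn":{"a":53,"hq":7}}
After op 5 (replace /q 69): {"ii":90,"q":69,"qn":{"a":53,"hq":7}}
After op 6 (replace /q 82): {"ii":90,"q":82,"qn":{"a":53,"hq":7}}
After op 7 (add /q 46): {"ii":90,"q":46,"qn":{"a":53,"hq":7}}
After op 8 (replace /ii 40): {"ii":40,"q":46,"qn":{"a":53,"hq":7}}
After op 9 (remove /qn/hq): {"ii":40,"q":46,"qn":{"a":53}}
After op 10 (replace /q 17): {"ii":40,"q":17,"qn":{"a":53}}
After op 11 (add /qn/n 79): {"ii":40,"q":17,"qn":{"a":53,"n":79}}
After op 12 (replace /q 84): {"ii":40,"q":84,"qn":{"a":53,"n":79}}
Size at the root: 3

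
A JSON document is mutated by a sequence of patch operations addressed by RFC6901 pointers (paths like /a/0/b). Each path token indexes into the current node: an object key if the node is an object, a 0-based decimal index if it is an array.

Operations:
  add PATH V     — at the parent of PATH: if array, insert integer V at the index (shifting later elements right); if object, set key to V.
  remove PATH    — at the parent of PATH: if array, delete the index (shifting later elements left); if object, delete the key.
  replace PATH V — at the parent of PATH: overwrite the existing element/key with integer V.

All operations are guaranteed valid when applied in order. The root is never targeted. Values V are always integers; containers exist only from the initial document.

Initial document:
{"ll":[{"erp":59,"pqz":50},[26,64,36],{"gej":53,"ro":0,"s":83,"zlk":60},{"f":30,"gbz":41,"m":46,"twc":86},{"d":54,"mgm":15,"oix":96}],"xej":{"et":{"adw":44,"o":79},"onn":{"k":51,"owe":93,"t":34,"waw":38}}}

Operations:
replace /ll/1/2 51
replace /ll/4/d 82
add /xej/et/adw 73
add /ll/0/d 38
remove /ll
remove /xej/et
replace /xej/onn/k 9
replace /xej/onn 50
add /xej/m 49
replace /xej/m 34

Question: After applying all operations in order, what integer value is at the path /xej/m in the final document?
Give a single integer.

Answer: 34

Derivation:
After op 1 (replace /ll/1/2 51): {"ll":[{"erp":59,"pqz":50},[26,64,51],{"gej":53,"ro":0,"s":83,"zlk":60},{"f":30,"gbz":41,"m":46,"twc":86},{"d":54,"mgm":15,"oix":96}],"xej":{"et":{"adw":44,"o":79},"onn":{"k":51,"owe":93,"t":34,"waw":38}}}
After op 2 (replace /ll/4/d 82): {"ll":[{"erp":59,"pqz":50},[26,64,51],{"gej":53,"ro":0,"s":83,"zlk":60},{"f":30,"gbz":41,"m":46,"twc":86},{"d":82,"mgm":15,"oix":96}],"xej":{"et":{"adw":44,"o":79},"onn":{"k":51,"owe":93,"t":34,"waw":38}}}
After op 3 (add /xej/et/adw 73): {"ll":[{"erp":59,"pqz":50},[26,64,51],{"gej":53,"ro":0,"s":83,"zlk":60},{"f":30,"gbz":41,"m":46,"twc":86},{"d":82,"mgm":15,"oix":96}],"xej":{"et":{"adw":73,"o":79},"onn":{"k":51,"owe":93,"t":34,"waw":38}}}
After op 4 (add /ll/0/d 38): {"ll":[{"d":38,"erp":59,"pqz":50},[26,64,51],{"gej":53,"ro":0,"s":83,"zlk":60},{"f":30,"gbz":41,"m":46,"twc":86},{"d":82,"mgm":15,"oix":96}],"xej":{"et":{"adw":73,"o":79},"onn":{"k":51,"owe":93,"t":34,"waw":38}}}
After op 5 (remove /ll): {"xej":{"et":{"adw":73,"o":79},"onn":{"k":51,"owe":93,"t":34,"waw":38}}}
After op 6 (remove /xej/et): {"xej":{"onn":{"k":51,"owe":93,"t":34,"waw":38}}}
After op 7 (replace /xej/onn/k 9): {"xej":{"onn":{"k":9,"owe":93,"t":34,"waw":38}}}
After op 8 (replace /xej/onn 50): {"xej":{"onn":50}}
After op 9 (add /xej/m 49): {"xej":{"m":49,"onn":50}}
After op 10 (replace /xej/m 34): {"xej":{"m":34,"onn":50}}
Value at /xej/m: 34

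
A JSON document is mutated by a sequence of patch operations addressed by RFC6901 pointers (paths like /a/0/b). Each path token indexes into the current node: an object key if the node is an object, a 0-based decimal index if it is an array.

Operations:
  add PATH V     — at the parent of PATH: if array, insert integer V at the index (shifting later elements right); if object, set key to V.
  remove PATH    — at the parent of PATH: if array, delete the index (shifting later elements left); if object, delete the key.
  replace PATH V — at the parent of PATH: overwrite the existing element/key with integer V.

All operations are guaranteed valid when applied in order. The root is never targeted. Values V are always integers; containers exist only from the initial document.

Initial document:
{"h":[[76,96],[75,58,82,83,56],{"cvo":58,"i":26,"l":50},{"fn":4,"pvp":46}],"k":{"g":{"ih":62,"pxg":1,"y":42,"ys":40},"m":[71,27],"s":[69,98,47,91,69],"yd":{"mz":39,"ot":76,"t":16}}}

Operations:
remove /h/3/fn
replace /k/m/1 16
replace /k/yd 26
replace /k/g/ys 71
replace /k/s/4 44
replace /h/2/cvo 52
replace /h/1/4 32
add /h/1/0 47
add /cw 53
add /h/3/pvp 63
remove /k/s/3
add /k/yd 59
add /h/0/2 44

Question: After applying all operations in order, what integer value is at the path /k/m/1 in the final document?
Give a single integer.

Answer: 16

Derivation:
After op 1 (remove /h/3/fn): {"h":[[76,96],[75,58,82,83,56],{"cvo":58,"i":26,"l":50},{"pvp":46}],"k":{"g":{"ih":62,"pxg":1,"y":42,"ys":40},"m":[71,27],"s":[69,98,47,91,69],"yd":{"mz":39,"ot":76,"t":16}}}
After op 2 (replace /k/m/1 16): {"h":[[76,96],[75,58,82,83,56],{"cvo":58,"i":26,"l":50},{"pvp":46}],"k":{"g":{"ih":62,"pxg":1,"y":42,"ys":40},"m":[71,16],"s":[69,98,47,91,69],"yd":{"mz":39,"ot":76,"t":16}}}
After op 3 (replace /k/yd 26): {"h":[[76,96],[75,58,82,83,56],{"cvo":58,"i":26,"l":50},{"pvp":46}],"k":{"g":{"ih":62,"pxg":1,"y":42,"ys":40},"m":[71,16],"s":[69,98,47,91,69],"yd":26}}
After op 4 (replace /k/g/ys 71): {"h":[[76,96],[75,58,82,83,56],{"cvo":58,"i":26,"l":50},{"pvp":46}],"k":{"g":{"ih":62,"pxg":1,"y":42,"ys":71},"m":[71,16],"s":[69,98,47,91,69],"yd":26}}
After op 5 (replace /k/s/4 44): {"h":[[76,96],[75,58,82,83,56],{"cvo":58,"i":26,"l":50},{"pvp":46}],"k":{"g":{"ih":62,"pxg":1,"y":42,"ys":71},"m":[71,16],"s":[69,98,47,91,44],"yd":26}}
After op 6 (replace /h/2/cvo 52): {"h":[[76,96],[75,58,82,83,56],{"cvo":52,"i":26,"l":50},{"pvp":46}],"k":{"g":{"ih":62,"pxg":1,"y":42,"ys":71},"m":[71,16],"s":[69,98,47,91,44],"yd":26}}
After op 7 (replace /h/1/4 32): {"h":[[76,96],[75,58,82,83,32],{"cvo":52,"i":26,"l":50},{"pvp":46}],"k":{"g":{"ih":62,"pxg":1,"y":42,"ys":71},"m":[71,16],"s":[69,98,47,91,44],"yd":26}}
After op 8 (add /h/1/0 47): {"h":[[76,96],[47,75,58,82,83,32],{"cvo":52,"i":26,"l":50},{"pvp":46}],"k":{"g":{"ih":62,"pxg":1,"y":42,"ys":71},"m":[71,16],"s":[69,98,47,91,44],"yd":26}}
After op 9 (add /cw 53): {"cw":53,"h":[[76,96],[47,75,58,82,83,32],{"cvo":52,"i":26,"l":50},{"pvp":46}],"k":{"g":{"ih":62,"pxg":1,"y":42,"ys":71},"m":[71,16],"s":[69,98,47,91,44],"yd":26}}
After op 10 (add /h/3/pvp 63): {"cw":53,"h":[[76,96],[47,75,58,82,83,32],{"cvo":52,"i":26,"l":50},{"pvp":63}],"k":{"g":{"ih":62,"pxg":1,"y":42,"ys":71},"m":[71,16],"s":[69,98,47,91,44],"yd":26}}
After op 11 (remove /k/s/3): {"cw":53,"h":[[76,96],[47,75,58,82,83,32],{"cvo":52,"i":26,"l":50},{"pvp":63}],"k":{"g":{"ih":62,"pxg":1,"y":42,"ys":71},"m":[71,16],"s":[69,98,47,44],"yd":26}}
After op 12 (add /k/yd 59): {"cw":53,"h":[[76,96],[47,75,58,82,83,32],{"cvo":52,"i":26,"l":50},{"pvp":63}],"k":{"g":{"ih":62,"pxg":1,"y":42,"ys":71},"m":[71,16],"s":[69,98,47,44],"yd":59}}
After op 13 (add /h/0/2 44): {"cw":53,"h":[[76,96,44],[47,75,58,82,83,32],{"cvo":52,"i":26,"l":50},{"pvp":63}],"k":{"g":{"ih":62,"pxg":1,"y":42,"ys":71},"m":[71,16],"s":[69,98,47,44],"yd":59}}
Value at /k/m/1: 16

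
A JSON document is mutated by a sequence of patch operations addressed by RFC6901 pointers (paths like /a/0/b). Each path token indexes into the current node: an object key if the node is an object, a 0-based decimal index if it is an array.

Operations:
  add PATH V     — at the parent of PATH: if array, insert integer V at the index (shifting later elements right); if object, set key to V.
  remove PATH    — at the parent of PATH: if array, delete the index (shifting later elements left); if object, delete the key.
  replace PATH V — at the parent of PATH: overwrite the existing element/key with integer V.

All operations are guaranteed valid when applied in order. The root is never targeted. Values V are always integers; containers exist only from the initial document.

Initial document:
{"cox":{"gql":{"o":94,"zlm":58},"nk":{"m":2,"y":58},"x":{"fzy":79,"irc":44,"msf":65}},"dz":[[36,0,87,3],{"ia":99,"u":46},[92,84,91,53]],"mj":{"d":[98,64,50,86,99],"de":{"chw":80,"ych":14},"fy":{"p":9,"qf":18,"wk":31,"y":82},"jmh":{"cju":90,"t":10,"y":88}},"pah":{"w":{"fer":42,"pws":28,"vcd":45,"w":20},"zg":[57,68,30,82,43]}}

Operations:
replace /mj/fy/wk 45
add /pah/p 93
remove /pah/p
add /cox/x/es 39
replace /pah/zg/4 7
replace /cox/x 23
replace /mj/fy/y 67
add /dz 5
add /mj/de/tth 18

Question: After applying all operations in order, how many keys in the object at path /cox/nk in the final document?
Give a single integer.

After op 1 (replace /mj/fy/wk 45): {"cox":{"gql":{"o":94,"zlm":58},"nk":{"m":2,"y":58},"x":{"fzy":79,"irc":44,"msf":65}},"dz":[[36,0,87,3],{"ia":99,"u":46},[92,84,91,53]],"mj":{"d":[98,64,50,86,99],"de":{"chw":80,"ych":14},"fy":{"p":9,"qf":18,"wk":45,"y":82},"jmh":{"cju":90,"t":10,"y":88}},"pah":{"w":{"fer":42,"pws":28,"vcd":45,"w":20},"zg":[57,68,30,82,43]}}
After op 2 (add /pah/p 93): {"cox":{"gql":{"o":94,"zlm":58},"nk":{"m":2,"y":58},"x":{"fzy":79,"irc":44,"msf":65}},"dz":[[36,0,87,3],{"ia":99,"u":46},[92,84,91,53]],"mj":{"d":[98,64,50,86,99],"de":{"chw":80,"ych":14},"fy":{"p":9,"qf":18,"wk":45,"y":82},"jmh":{"cju":90,"t":10,"y":88}},"pah":{"p":93,"w":{"fer":42,"pws":28,"vcd":45,"w":20},"zg":[57,68,30,82,43]}}
After op 3 (remove /pah/p): {"cox":{"gql":{"o":94,"zlm":58},"nk":{"m":2,"y":58},"x":{"fzy":79,"irc":44,"msf":65}},"dz":[[36,0,87,3],{"ia":99,"u":46},[92,84,91,53]],"mj":{"d":[98,64,50,86,99],"de":{"chw":80,"ych":14},"fy":{"p":9,"qf":18,"wk":45,"y":82},"jmh":{"cju":90,"t":10,"y":88}},"pah":{"w":{"fer":42,"pws":28,"vcd":45,"w":20},"zg":[57,68,30,82,43]}}
After op 4 (add /cox/x/es 39): {"cox":{"gql":{"o":94,"zlm":58},"nk":{"m":2,"y":58},"x":{"es":39,"fzy":79,"irc":44,"msf":65}},"dz":[[36,0,87,3],{"ia":99,"u":46},[92,84,91,53]],"mj":{"d":[98,64,50,86,99],"de":{"chw":80,"ych":14},"fy":{"p":9,"qf":18,"wk":45,"y":82},"jmh":{"cju":90,"t":10,"y":88}},"pah":{"w":{"fer":42,"pws":28,"vcd":45,"w":20},"zg":[57,68,30,82,43]}}
After op 5 (replace /pah/zg/4 7): {"cox":{"gql":{"o":94,"zlm":58},"nk":{"m":2,"y":58},"x":{"es":39,"fzy":79,"irc":44,"msf":65}},"dz":[[36,0,87,3],{"ia":99,"u":46},[92,84,91,53]],"mj":{"d":[98,64,50,86,99],"de":{"chw":80,"ych":14},"fy":{"p":9,"qf":18,"wk":45,"y":82},"jmh":{"cju":90,"t":10,"y":88}},"pah":{"w":{"fer":42,"pws":28,"vcd":45,"w":20},"zg":[57,68,30,82,7]}}
After op 6 (replace /cox/x 23): {"cox":{"gql":{"o":94,"zlm":58},"nk":{"m":2,"y":58},"x":23},"dz":[[36,0,87,3],{"ia":99,"u":46},[92,84,91,53]],"mj":{"d":[98,64,50,86,99],"de":{"chw":80,"ych":14},"fy":{"p":9,"qf":18,"wk":45,"y":82},"jmh":{"cju":90,"t":10,"y":88}},"pah":{"w":{"fer":42,"pws":28,"vcd":45,"w":20},"zg":[57,68,30,82,7]}}
After op 7 (replace /mj/fy/y 67): {"cox":{"gql":{"o":94,"zlm":58},"nk":{"m":2,"y":58},"x":23},"dz":[[36,0,87,3],{"ia":99,"u":46},[92,84,91,53]],"mj":{"d":[98,64,50,86,99],"de":{"chw":80,"ych":14},"fy":{"p":9,"qf":18,"wk":45,"y":67},"jmh":{"cju":90,"t":10,"y":88}},"pah":{"w":{"fer":42,"pws":28,"vcd":45,"w":20},"zg":[57,68,30,82,7]}}
After op 8 (add /dz 5): {"cox":{"gql":{"o":94,"zlm":58},"nk":{"m":2,"y":58},"x":23},"dz":5,"mj":{"d":[98,64,50,86,99],"de":{"chw":80,"ych":14},"fy":{"p":9,"qf":18,"wk":45,"y":67},"jmh":{"cju":90,"t":10,"y":88}},"pah":{"w":{"fer":42,"pws":28,"vcd":45,"w":20},"zg":[57,68,30,82,7]}}
After op 9 (add /mj/de/tth 18): {"cox":{"gql":{"o":94,"zlm":58},"nk":{"m":2,"y":58},"x":23},"dz":5,"mj":{"d":[98,64,50,86,99],"de":{"chw":80,"tth":18,"ych":14},"fy":{"p":9,"qf":18,"wk":45,"y":67},"jmh":{"cju":90,"t":10,"y":88}},"pah":{"w":{"fer":42,"pws":28,"vcd":45,"w":20},"zg":[57,68,30,82,7]}}
Size at path /cox/nk: 2

Answer: 2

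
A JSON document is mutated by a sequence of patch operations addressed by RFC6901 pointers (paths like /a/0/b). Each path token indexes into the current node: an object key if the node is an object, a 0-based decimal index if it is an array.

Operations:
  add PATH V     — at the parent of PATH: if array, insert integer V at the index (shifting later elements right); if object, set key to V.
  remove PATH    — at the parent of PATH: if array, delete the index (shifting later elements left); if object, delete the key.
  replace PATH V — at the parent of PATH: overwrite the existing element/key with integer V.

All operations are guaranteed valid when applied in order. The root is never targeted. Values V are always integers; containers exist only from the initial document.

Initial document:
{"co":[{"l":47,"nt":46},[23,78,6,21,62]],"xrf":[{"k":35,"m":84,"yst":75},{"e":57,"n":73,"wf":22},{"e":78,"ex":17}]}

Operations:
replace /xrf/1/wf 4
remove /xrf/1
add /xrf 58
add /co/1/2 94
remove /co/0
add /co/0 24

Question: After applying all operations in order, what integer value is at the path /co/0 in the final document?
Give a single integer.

After op 1 (replace /xrf/1/wf 4): {"co":[{"l":47,"nt":46},[23,78,6,21,62]],"xrf":[{"k":35,"m":84,"yst":75},{"e":57,"n":73,"wf":4},{"e":78,"ex":17}]}
After op 2 (remove /xrf/1): {"co":[{"l":47,"nt":46},[23,78,6,21,62]],"xrf":[{"k":35,"m":84,"yst":75},{"e":78,"ex":17}]}
After op 3 (add /xrf 58): {"co":[{"l":47,"nt":46},[23,78,6,21,62]],"xrf":58}
After op 4 (add /co/1/2 94): {"co":[{"l":47,"nt":46},[23,78,94,6,21,62]],"xrf":58}
After op 5 (remove /co/0): {"co":[[23,78,94,6,21,62]],"xrf":58}
After op 6 (add /co/0 24): {"co":[24,[23,78,94,6,21,62]],"xrf":58}
Value at /co/0: 24

Answer: 24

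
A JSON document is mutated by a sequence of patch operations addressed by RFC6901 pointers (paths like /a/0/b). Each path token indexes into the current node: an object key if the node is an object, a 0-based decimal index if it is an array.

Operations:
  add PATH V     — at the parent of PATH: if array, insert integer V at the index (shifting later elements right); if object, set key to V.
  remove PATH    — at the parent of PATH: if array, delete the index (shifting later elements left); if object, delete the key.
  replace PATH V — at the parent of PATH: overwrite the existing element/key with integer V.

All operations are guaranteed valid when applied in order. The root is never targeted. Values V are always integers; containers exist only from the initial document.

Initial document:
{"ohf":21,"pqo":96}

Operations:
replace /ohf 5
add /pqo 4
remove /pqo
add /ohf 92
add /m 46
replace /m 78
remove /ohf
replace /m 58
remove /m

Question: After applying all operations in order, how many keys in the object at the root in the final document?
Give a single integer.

After op 1 (replace /ohf 5): {"ohf":5,"pqo":96}
After op 2 (add /pqo 4): {"ohf":5,"pqo":4}
After op 3 (remove /pqo): {"ohf":5}
After op 4 (add /ohf 92): {"ohf":92}
After op 5 (add /m 46): {"m":46,"ohf":92}
After op 6 (replace /m 78): {"m":78,"ohf":92}
After op 7 (remove /ohf): {"m":78}
After op 8 (replace /m 58): {"m":58}
After op 9 (remove /m): {}
Size at the root: 0

Answer: 0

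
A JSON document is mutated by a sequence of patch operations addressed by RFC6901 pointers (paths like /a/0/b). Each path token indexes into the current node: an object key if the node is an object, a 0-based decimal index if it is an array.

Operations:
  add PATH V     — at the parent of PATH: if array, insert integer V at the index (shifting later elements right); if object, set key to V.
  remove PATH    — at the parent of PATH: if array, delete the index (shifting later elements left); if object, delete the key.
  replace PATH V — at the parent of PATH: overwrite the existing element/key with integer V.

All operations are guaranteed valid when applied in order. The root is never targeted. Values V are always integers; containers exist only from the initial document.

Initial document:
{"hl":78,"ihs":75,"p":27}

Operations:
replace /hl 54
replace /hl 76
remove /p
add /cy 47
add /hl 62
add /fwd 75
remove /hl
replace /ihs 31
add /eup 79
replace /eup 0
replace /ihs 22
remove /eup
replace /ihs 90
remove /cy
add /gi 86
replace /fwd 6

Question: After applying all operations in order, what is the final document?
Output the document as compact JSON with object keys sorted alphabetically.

After op 1 (replace /hl 54): {"hl":54,"ihs":75,"p":27}
After op 2 (replace /hl 76): {"hl":76,"ihs":75,"p":27}
After op 3 (remove /p): {"hl":76,"ihs":75}
After op 4 (add /cy 47): {"cy":47,"hl":76,"ihs":75}
After op 5 (add /hl 62): {"cy":47,"hl":62,"ihs":75}
After op 6 (add /fwd 75): {"cy":47,"fwd":75,"hl":62,"ihs":75}
After op 7 (remove /hl): {"cy":47,"fwd":75,"ihs":75}
After op 8 (replace /ihs 31): {"cy":47,"fwd":75,"ihs":31}
After op 9 (add /eup 79): {"cy":47,"eup":79,"fwd":75,"ihs":31}
After op 10 (replace /eup 0): {"cy":47,"eup":0,"fwd":75,"ihs":31}
After op 11 (replace /ihs 22): {"cy":47,"eup":0,"fwd":75,"ihs":22}
After op 12 (remove /eup): {"cy":47,"fwd":75,"ihs":22}
After op 13 (replace /ihs 90): {"cy":47,"fwd":75,"ihs":90}
After op 14 (remove /cy): {"fwd":75,"ihs":90}
After op 15 (add /gi 86): {"fwd":75,"gi":86,"ihs":90}
After op 16 (replace /fwd 6): {"fwd":6,"gi":86,"ihs":90}

Answer: {"fwd":6,"gi":86,"ihs":90}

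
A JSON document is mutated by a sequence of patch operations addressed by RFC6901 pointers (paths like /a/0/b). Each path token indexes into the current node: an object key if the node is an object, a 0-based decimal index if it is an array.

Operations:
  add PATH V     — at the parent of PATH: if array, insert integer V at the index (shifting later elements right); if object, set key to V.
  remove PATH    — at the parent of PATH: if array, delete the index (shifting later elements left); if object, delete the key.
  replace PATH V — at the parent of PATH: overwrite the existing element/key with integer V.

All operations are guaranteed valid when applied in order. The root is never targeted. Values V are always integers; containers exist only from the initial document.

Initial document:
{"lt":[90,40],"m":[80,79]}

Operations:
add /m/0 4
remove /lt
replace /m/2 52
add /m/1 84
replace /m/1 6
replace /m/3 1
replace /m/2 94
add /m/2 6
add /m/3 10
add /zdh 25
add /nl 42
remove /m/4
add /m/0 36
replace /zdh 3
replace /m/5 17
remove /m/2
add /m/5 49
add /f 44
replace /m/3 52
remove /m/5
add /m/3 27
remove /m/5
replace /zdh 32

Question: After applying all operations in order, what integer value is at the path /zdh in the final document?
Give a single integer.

After op 1 (add /m/0 4): {"lt":[90,40],"m":[4,80,79]}
After op 2 (remove /lt): {"m":[4,80,79]}
After op 3 (replace /m/2 52): {"m":[4,80,52]}
After op 4 (add /m/1 84): {"m":[4,84,80,52]}
After op 5 (replace /m/1 6): {"m":[4,6,80,52]}
After op 6 (replace /m/3 1): {"m":[4,6,80,1]}
After op 7 (replace /m/2 94): {"m":[4,6,94,1]}
After op 8 (add /m/2 6): {"m":[4,6,6,94,1]}
After op 9 (add /m/3 10): {"m":[4,6,6,10,94,1]}
After op 10 (add /zdh 25): {"m":[4,6,6,10,94,1],"zdh":25}
After op 11 (add /nl 42): {"m":[4,6,6,10,94,1],"nl":42,"zdh":25}
After op 12 (remove /m/4): {"m":[4,6,6,10,1],"nl":42,"zdh":25}
After op 13 (add /m/0 36): {"m":[36,4,6,6,10,1],"nl":42,"zdh":25}
After op 14 (replace /zdh 3): {"m":[36,4,6,6,10,1],"nl":42,"zdh":3}
After op 15 (replace /m/5 17): {"m":[36,4,6,6,10,17],"nl":42,"zdh":3}
After op 16 (remove /m/2): {"m":[36,4,6,10,17],"nl":42,"zdh":3}
After op 17 (add /m/5 49): {"m":[36,4,6,10,17,49],"nl":42,"zdh":3}
After op 18 (add /f 44): {"f":44,"m":[36,4,6,10,17,49],"nl":42,"zdh":3}
After op 19 (replace /m/3 52): {"f":44,"m":[36,4,6,52,17,49],"nl":42,"zdh":3}
After op 20 (remove /m/5): {"f":44,"m":[36,4,6,52,17],"nl":42,"zdh":3}
After op 21 (add /m/3 27): {"f":44,"m":[36,4,6,27,52,17],"nl":42,"zdh":3}
After op 22 (remove /m/5): {"f":44,"m":[36,4,6,27,52],"nl":42,"zdh":3}
After op 23 (replace /zdh 32): {"f":44,"m":[36,4,6,27,52],"nl":42,"zdh":32}
Value at /zdh: 32

Answer: 32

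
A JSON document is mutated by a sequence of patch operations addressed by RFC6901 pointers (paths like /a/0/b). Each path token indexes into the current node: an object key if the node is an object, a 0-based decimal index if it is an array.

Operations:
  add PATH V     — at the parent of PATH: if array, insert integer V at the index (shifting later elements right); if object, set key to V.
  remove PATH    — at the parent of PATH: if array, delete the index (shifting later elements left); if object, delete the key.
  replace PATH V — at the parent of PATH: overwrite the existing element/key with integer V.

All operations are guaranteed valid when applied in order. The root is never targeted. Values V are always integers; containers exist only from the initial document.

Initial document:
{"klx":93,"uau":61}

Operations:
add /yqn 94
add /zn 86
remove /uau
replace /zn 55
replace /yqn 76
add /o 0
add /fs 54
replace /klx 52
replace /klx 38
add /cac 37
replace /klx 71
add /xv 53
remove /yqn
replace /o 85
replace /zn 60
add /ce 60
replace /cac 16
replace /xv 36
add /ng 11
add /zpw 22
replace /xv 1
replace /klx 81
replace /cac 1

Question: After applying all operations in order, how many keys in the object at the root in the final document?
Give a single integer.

After op 1 (add /yqn 94): {"klx":93,"uau":61,"yqn":94}
After op 2 (add /zn 86): {"klx":93,"uau":61,"yqn":94,"zn":86}
After op 3 (remove /uau): {"klx":93,"yqn":94,"zn":86}
After op 4 (replace /zn 55): {"klx":93,"yqn":94,"zn":55}
After op 5 (replace /yqn 76): {"klx":93,"yqn":76,"zn":55}
After op 6 (add /o 0): {"klx":93,"o":0,"yqn":76,"zn":55}
After op 7 (add /fs 54): {"fs":54,"klx":93,"o":0,"yqn":76,"zn":55}
After op 8 (replace /klx 52): {"fs":54,"klx":52,"o":0,"yqn":76,"zn":55}
After op 9 (replace /klx 38): {"fs":54,"klx":38,"o":0,"yqn":76,"zn":55}
After op 10 (add /cac 37): {"cac":37,"fs":54,"klx":38,"o":0,"yqn":76,"zn":55}
After op 11 (replace /klx 71): {"cac":37,"fs":54,"klx":71,"o":0,"yqn":76,"zn":55}
After op 12 (add /xv 53): {"cac":37,"fs":54,"klx":71,"o":0,"xv":53,"yqn":76,"zn":55}
After op 13 (remove /yqn): {"cac":37,"fs":54,"klx":71,"o":0,"xv":53,"zn":55}
After op 14 (replace /o 85): {"cac":37,"fs":54,"klx":71,"o":85,"xv":53,"zn":55}
After op 15 (replace /zn 60): {"cac":37,"fs":54,"klx":71,"o":85,"xv":53,"zn":60}
After op 16 (add /ce 60): {"cac":37,"ce":60,"fs":54,"klx":71,"o":85,"xv":53,"zn":60}
After op 17 (replace /cac 16): {"cac":16,"ce":60,"fs":54,"klx":71,"o":85,"xv":53,"zn":60}
After op 18 (replace /xv 36): {"cac":16,"ce":60,"fs":54,"klx":71,"o":85,"xv":36,"zn":60}
After op 19 (add /ng 11): {"cac":16,"ce":60,"fs":54,"klx":71,"ng":11,"o":85,"xv":36,"zn":60}
After op 20 (add /zpw 22): {"cac":16,"ce":60,"fs":54,"klx":71,"ng":11,"o":85,"xv":36,"zn":60,"zpw":22}
After op 21 (replace /xv 1): {"cac":16,"ce":60,"fs":54,"klx":71,"ng":11,"o":85,"xv":1,"zn":60,"zpw":22}
After op 22 (replace /klx 81): {"cac":16,"ce":60,"fs":54,"klx":81,"ng":11,"o":85,"xv":1,"zn":60,"zpw":22}
After op 23 (replace /cac 1): {"cac":1,"ce":60,"fs":54,"klx":81,"ng":11,"o":85,"xv":1,"zn":60,"zpw":22}
Size at the root: 9

Answer: 9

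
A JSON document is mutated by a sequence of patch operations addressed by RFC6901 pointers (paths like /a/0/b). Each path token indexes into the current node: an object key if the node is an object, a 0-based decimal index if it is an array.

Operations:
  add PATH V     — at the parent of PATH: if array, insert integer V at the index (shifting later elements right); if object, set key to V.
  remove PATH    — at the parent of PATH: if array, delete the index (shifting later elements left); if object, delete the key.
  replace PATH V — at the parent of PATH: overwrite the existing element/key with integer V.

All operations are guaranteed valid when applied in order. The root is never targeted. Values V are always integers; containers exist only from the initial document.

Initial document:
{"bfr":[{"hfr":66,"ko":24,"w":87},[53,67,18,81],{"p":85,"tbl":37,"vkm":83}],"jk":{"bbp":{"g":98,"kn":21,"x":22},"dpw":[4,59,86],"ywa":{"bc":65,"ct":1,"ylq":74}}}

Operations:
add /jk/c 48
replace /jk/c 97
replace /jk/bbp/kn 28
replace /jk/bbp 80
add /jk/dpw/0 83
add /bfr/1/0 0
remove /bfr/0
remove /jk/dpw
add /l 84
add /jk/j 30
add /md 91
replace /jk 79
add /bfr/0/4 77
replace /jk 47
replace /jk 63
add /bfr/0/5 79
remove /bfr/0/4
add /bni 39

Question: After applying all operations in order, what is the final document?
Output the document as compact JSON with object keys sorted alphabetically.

Answer: {"bfr":[[0,53,67,18,79,81],{"p":85,"tbl":37,"vkm":83}],"bni":39,"jk":63,"l":84,"md":91}

Derivation:
After op 1 (add /jk/c 48): {"bfr":[{"hfr":66,"ko":24,"w":87},[53,67,18,81],{"p":85,"tbl":37,"vkm":83}],"jk":{"bbp":{"g":98,"kn":21,"x":22},"c":48,"dpw":[4,59,86],"ywa":{"bc":65,"ct":1,"ylq":74}}}
After op 2 (replace /jk/c 97): {"bfr":[{"hfr":66,"ko":24,"w":87},[53,67,18,81],{"p":85,"tbl":37,"vkm":83}],"jk":{"bbp":{"g":98,"kn":21,"x":22},"c":97,"dpw":[4,59,86],"ywa":{"bc":65,"ct":1,"ylq":74}}}
After op 3 (replace /jk/bbp/kn 28): {"bfr":[{"hfr":66,"ko":24,"w":87},[53,67,18,81],{"p":85,"tbl":37,"vkm":83}],"jk":{"bbp":{"g":98,"kn":28,"x":22},"c":97,"dpw":[4,59,86],"ywa":{"bc":65,"ct":1,"ylq":74}}}
After op 4 (replace /jk/bbp 80): {"bfr":[{"hfr":66,"ko":24,"w":87},[53,67,18,81],{"p":85,"tbl":37,"vkm":83}],"jk":{"bbp":80,"c":97,"dpw":[4,59,86],"ywa":{"bc":65,"ct":1,"ylq":74}}}
After op 5 (add /jk/dpw/0 83): {"bfr":[{"hfr":66,"ko":24,"w":87},[53,67,18,81],{"p":85,"tbl":37,"vkm":83}],"jk":{"bbp":80,"c":97,"dpw":[83,4,59,86],"ywa":{"bc":65,"ct":1,"ylq":74}}}
After op 6 (add /bfr/1/0 0): {"bfr":[{"hfr":66,"ko":24,"w":87},[0,53,67,18,81],{"p":85,"tbl":37,"vkm":83}],"jk":{"bbp":80,"c":97,"dpw":[83,4,59,86],"ywa":{"bc":65,"ct":1,"ylq":74}}}
After op 7 (remove /bfr/0): {"bfr":[[0,53,67,18,81],{"p":85,"tbl":37,"vkm":83}],"jk":{"bbp":80,"c":97,"dpw":[83,4,59,86],"ywa":{"bc":65,"ct":1,"ylq":74}}}
After op 8 (remove /jk/dpw): {"bfr":[[0,53,67,18,81],{"p":85,"tbl":37,"vkm":83}],"jk":{"bbp":80,"c":97,"ywa":{"bc":65,"ct":1,"ylq":74}}}
After op 9 (add /l 84): {"bfr":[[0,53,67,18,81],{"p":85,"tbl":37,"vkm":83}],"jk":{"bbp":80,"c":97,"ywa":{"bc":65,"ct":1,"ylq":74}},"l":84}
After op 10 (add /jk/j 30): {"bfr":[[0,53,67,18,81],{"p":85,"tbl":37,"vkm":83}],"jk":{"bbp":80,"c":97,"j":30,"ywa":{"bc":65,"ct":1,"ylq":74}},"l":84}
After op 11 (add /md 91): {"bfr":[[0,53,67,18,81],{"p":85,"tbl":37,"vkm":83}],"jk":{"bbp":80,"c":97,"j":30,"ywa":{"bc":65,"ct":1,"ylq":74}},"l":84,"md":91}
After op 12 (replace /jk 79): {"bfr":[[0,53,67,18,81],{"p":85,"tbl":37,"vkm":83}],"jk":79,"l":84,"md":91}
After op 13 (add /bfr/0/4 77): {"bfr":[[0,53,67,18,77,81],{"p":85,"tbl":37,"vkm":83}],"jk":79,"l":84,"md":91}
After op 14 (replace /jk 47): {"bfr":[[0,53,67,18,77,81],{"p":85,"tbl":37,"vkm":83}],"jk":47,"l":84,"md":91}
After op 15 (replace /jk 63): {"bfr":[[0,53,67,18,77,81],{"p":85,"tbl":37,"vkm":83}],"jk":63,"l":84,"md":91}
After op 16 (add /bfr/0/5 79): {"bfr":[[0,53,67,18,77,79,81],{"p":85,"tbl":37,"vkm":83}],"jk":63,"l":84,"md":91}
After op 17 (remove /bfr/0/4): {"bfr":[[0,53,67,18,79,81],{"p":85,"tbl":37,"vkm":83}],"jk":63,"l":84,"md":91}
After op 18 (add /bni 39): {"bfr":[[0,53,67,18,79,81],{"p":85,"tbl":37,"vkm":83}],"bni":39,"jk":63,"l":84,"md":91}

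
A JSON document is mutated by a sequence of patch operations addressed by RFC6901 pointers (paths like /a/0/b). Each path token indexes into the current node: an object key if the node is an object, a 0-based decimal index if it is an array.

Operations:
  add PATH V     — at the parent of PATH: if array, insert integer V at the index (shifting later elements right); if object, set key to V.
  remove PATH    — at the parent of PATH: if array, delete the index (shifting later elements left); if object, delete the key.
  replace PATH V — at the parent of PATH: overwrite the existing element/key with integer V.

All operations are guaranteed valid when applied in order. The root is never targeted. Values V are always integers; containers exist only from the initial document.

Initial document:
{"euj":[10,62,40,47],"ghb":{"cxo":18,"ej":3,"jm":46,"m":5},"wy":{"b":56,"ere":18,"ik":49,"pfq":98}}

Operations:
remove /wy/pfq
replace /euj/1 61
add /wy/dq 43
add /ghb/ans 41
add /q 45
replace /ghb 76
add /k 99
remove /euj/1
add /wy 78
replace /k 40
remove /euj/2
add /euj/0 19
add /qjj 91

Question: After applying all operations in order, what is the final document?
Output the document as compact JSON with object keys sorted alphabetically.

After op 1 (remove /wy/pfq): {"euj":[10,62,40,47],"ghb":{"cxo":18,"ej":3,"jm":46,"m":5},"wy":{"b":56,"ere":18,"ik":49}}
After op 2 (replace /euj/1 61): {"euj":[10,61,40,47],"ghb":{"cxo":18,"ej":3,"jm":46,"m":5},"wy":{"b":56,"ere":18,"ik":49}}
After op 3 (add /wy/dq 43): {"euj":[10,61,40,47],"ghb":{"cxo":18,"ej":3,"jm":46,"m":5},"wy":{"b":56,"dq":43,"ere":18,"ik":49}}
After op 4 (add /ghb/ans 41): {"euj":[10,61,40,47],"ghb":{"ans":41,"cxo":18,"ej":3,"jm":46,"m":5},"wy":{"b":56,"dq":43,"ere":18,"ik":49}}
After op 5 (add /q 45): {"euj":[10,61,40,47],"ghb":{"ans":41,"cxo":18,"ej":3,"jm":46,"m":5},"q":45,"wy":{"b":56,"dq":43,"ere":18,"ik":49}}
After op 6 (replace /ghb 76): {"euj":[10,61,40,47],"ghb":76,"q":45,"wy":{"b":56,"dq":43,"ere":18,"ik":49}}
After op 7 (add /k 99): {"euj":[10,61,40,47],"ghb":76,"k":99,"q":45,"wy":{"b":56,"dq":43,"ere":18,"ik":49}}
After op 8 (remove /euj/1): {"euj":[10,40,47],"ghb":76,"k":99,"q":45,"wy":{"b":56,"dq":43,"ere":18,"ik":49}}
After op 9 (add /wy 78): {"euj":[10,40,47],"ghb":76,"k":99,"q":45,"wy":78}
After op 10 (replace /k 40): {"euj":[10,40,47],"ghb":76,"k":40,"q":45,"wy":78}
After op 11 (remove /euj/2): {"euj":[10,40],"ghb":76,"k":40,"q":45,"wy":78}
After op 12 (add /euj/0 19): {"euj":[19,10,40],"ghb":76,"k":40,"q":45,"wy":78}
After op 13 (add /qjj 91): {"euj":[19,10,40],"ghb":76,"k":40,"q":45,"qjj":91,"wy":78}

Answer: {"euj":[19,10,40],"ghb":76,"k":40,"q":45,"qjj":91,"wy":78}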